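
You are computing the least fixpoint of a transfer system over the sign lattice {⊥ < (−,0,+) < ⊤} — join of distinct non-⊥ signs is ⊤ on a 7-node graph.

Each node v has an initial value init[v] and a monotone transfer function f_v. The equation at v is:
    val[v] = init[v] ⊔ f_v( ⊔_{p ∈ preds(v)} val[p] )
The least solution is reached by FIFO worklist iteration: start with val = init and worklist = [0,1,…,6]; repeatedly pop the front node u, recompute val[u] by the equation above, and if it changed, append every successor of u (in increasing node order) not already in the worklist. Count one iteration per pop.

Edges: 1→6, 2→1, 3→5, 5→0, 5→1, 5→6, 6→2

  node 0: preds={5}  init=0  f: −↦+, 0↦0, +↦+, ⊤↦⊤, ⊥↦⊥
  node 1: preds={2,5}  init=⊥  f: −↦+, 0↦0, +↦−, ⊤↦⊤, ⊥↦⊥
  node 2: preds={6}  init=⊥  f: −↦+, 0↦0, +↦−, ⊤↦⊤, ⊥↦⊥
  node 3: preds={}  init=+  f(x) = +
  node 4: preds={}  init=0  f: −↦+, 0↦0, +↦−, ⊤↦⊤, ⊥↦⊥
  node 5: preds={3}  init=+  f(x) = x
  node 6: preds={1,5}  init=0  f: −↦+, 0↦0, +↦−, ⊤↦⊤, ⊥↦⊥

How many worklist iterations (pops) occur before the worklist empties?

11

Trace (11 dequeues):
  [1] u=0 | in + | out ⊤ | prev 0 | push {}
  [2] u=1 | in + | out − | prev ⊥ | push {}
  [3] u=2 | in 0 | out 0 | prev ⊥ | push {1}
  [4] u=3 | in ⊥ | out + | ==
  [5] u=4 | in ⊥ | out 0 | ==
  [6] u=5 | in + | out + | ==
  [7] u=6 | in ⊤ | out ⊤ | prev 0 | push {2}
  [8] u=1 | in ⊤ | out ⊤ | prev − | push {6}
  [9] u=2 | in ⊤ | out ⊤ | prev 0 | push {1}
  [10] u=6 | in ⊤ | out ⊤ | ==
  [11] u=1 | in ⊤ | out ⊤ | ==

Converged values:
  [0] ⊤
  [1] ⊤
  [2] ⊤
  [3] +
  [4] 0
  [5] +
  [6] ⊤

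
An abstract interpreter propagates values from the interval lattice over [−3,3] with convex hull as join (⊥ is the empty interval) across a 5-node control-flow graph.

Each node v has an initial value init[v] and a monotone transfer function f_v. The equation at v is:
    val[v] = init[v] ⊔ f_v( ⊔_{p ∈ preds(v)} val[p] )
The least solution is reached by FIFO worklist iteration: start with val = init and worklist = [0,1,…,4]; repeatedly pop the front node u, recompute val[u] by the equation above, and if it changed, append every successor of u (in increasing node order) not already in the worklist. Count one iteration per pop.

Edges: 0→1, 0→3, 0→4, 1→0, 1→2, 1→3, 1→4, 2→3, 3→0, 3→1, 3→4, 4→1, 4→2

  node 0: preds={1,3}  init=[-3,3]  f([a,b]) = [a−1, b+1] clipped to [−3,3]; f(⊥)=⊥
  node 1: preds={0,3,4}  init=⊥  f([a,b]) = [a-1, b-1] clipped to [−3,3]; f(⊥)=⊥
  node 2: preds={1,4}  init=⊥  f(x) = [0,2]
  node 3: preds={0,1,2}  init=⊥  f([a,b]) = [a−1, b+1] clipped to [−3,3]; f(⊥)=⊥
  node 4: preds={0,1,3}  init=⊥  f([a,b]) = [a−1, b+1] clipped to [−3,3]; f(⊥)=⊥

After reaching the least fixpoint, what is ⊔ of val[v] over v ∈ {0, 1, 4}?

Trace (8 dequeues):
  [1] u=0 | in ⊥ | out [-3,3] | ==
  [2] u=1 | in [-3,3] | out [-3,2] | prev ⊥ | push {0}
  [3] u=2 | in [-3,2] | out [0,2] | prev ⊥ | push {}
  [4] u=3 | in [-3,3] | out [-3,3] | prev ⊥ | push {1}
  [5] u=4 | in [-3,3] | out [-3,3] | prev ⊥ | push {2}
  [6] u=0 | in [-3,3] | out [-3,3] | ==
  [7] u=1 | in [-3,3] | out [-3,2] | ==
  [8] u=2 | in [-3,3] | out [0,2] | ==

Converged values:
  [0] [-3,3]
  [1] [-3,2]
  [2] [0,2]
  [3] [-3,3]
  [4] [-3,3]

[-3,3]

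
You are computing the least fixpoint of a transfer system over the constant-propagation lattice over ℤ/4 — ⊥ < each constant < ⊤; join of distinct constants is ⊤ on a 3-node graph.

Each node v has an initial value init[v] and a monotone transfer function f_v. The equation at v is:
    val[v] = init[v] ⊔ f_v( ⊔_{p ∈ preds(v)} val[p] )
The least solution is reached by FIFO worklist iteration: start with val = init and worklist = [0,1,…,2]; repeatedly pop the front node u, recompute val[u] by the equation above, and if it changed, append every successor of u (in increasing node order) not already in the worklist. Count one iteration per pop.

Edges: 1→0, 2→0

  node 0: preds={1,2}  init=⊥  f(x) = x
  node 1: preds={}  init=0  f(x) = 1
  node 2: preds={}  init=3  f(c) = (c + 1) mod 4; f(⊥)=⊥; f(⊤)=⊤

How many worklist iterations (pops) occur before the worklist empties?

Trace (4 dequeues):
  [1] u=0 | in ⊤ | out ⊤ | prev ⊥ | push {}
  [2] u=1 | in ⊥ | out ⊤ | prev 0 | push {0}
  [3] u=2 | in ⊥ | out 3 | ==
  [4] u=0 | in ⊤ | out ⊤ | ==

Converged values:
  [0] ⊤
  [1] ⊤
  [2] 3

4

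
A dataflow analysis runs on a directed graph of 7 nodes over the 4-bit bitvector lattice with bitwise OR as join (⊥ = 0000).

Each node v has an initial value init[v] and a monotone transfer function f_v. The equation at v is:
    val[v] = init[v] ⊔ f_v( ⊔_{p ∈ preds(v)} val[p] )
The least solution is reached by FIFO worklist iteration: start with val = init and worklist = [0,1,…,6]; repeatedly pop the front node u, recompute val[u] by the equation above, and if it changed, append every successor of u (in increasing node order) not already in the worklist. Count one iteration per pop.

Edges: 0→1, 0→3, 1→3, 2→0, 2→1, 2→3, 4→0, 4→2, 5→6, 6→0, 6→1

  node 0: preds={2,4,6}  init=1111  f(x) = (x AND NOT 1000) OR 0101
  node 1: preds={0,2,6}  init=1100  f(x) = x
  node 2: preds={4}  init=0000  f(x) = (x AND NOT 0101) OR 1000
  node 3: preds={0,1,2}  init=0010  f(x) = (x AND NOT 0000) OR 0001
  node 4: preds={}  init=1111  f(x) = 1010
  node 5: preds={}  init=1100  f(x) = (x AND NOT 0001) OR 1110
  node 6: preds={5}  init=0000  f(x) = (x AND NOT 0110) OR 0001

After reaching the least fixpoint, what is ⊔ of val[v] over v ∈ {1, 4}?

1111

Worklist (9 pops):
  #1 pop 0: in=1111 → 1111 (no change)
  #2 pop 1: in=1111 → 1111 (was 1100); enqueue []
  #3 pop 2: in=1111 → 1010 (was 0000); enqueue [0,1]
  #4 pop 3: in=1111 → 1111 (was 0010); enqueue []
  #5 pop 4: in=0000 → 1111 (no change)
  #6 pop 5: in=0000 → 1110 (was 1100); enqueue []
  #7 pop 6: in=1110 → 1001 (was 0000); enqueue []
  #8 pop 0: in=1111 → 1111 (no change)
  #9 pop 1: in=1111 → 1111 (no change)

Fixpoint:
  val[0] = 1111
  val[1] = 1111
  val[2] = 1010
  val[3] = 1111
  val[4] = 1111
  val[5] = 1110
  val[6] = 1001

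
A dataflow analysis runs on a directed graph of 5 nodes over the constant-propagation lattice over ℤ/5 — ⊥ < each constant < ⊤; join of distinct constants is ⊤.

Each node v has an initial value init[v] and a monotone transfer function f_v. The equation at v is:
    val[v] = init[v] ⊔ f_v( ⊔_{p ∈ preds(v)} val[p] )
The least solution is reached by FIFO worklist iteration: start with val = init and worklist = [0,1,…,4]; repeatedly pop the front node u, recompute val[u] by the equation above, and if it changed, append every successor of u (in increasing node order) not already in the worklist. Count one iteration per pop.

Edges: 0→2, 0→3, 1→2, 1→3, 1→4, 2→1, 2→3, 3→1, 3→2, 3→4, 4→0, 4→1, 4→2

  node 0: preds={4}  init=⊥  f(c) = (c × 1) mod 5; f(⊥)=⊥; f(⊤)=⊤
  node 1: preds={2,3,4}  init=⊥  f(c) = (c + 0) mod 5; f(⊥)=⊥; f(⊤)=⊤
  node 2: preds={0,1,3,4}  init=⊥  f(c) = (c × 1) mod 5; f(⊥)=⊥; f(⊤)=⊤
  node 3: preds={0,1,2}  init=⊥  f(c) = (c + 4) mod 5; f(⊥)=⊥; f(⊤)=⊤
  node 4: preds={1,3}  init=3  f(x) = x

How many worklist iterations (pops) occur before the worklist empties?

Worklist (12 pops):
  #1 pop 0: in=3 → 3 (was ⊥); enqueue []
  #2 pop 1: in=3 → 3 (was ⊥); enqueue []
  #3 pop 2: in=3 → 3 (was ⊥); enqueue [1]
  #4 pop 3: in=3 → 2 (was ⊥); enqueue [2]
  #5 pop 4: in=⊤ → ⊤ (was 3); enqueue [0]
  #6 pop 1: in=⊤ → ⊤ (was 3); enqueue [3,4]
  #7 pop 2: in=⊤ → ⊤ (was 3); enqueue [1]
  #8 pop 0: in=⊤ → ⊤ (was 3); enqueue [2]
  #9 pop 3: in=⊤ → ⊤ (was 2); enqueue []
  #10 pop 4: in=⊤ → ⊤ (no change)
  #11 pop 1: in=⊤ → ⊤ (no change)
  #12 pop 2: in=⊤ → ⊤ (no change)

Fixpoint:
  val[0] = ⊤
  val[1] = ⊤
  val[2] = ⊤
  val[3] = ⊤
  val[4] = ⊤

12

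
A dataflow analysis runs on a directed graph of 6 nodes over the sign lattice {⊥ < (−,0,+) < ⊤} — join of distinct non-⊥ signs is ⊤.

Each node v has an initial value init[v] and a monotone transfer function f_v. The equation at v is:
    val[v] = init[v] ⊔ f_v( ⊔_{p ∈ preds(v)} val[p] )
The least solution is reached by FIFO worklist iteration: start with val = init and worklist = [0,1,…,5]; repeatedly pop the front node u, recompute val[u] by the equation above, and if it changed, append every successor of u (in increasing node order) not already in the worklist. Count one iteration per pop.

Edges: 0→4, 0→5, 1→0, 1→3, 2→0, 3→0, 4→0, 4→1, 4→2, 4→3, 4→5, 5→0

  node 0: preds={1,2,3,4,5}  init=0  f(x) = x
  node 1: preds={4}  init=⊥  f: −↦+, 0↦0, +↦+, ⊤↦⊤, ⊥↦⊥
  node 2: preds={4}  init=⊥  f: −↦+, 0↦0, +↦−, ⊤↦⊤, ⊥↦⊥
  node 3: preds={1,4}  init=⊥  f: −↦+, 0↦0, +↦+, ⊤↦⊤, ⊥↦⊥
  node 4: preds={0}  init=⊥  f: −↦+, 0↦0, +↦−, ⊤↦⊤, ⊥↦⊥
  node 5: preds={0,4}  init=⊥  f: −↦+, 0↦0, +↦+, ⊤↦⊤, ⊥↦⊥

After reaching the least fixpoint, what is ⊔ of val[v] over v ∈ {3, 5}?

0

Worklist (11 pops):
  #1 pop 0: in=⊥ → 0 (no change)
  #2 pop 1: in=⊥ → ⊥ (no change)
  #3 pop 2: in=⊥ → ⊥ (no change)
  #4 pop 3: in=⊥ → ⊥ (no change)
  #5 pop 4: in=0 → 0 (was ⊥); enqueue [0,1,2,3]
  #6 pop 5: in=0 → 0 (was ⊥); enqueue []
  #7 pop 0: in=0 → 0 (no change)
  #8 pop 1: in=0 → 0 (was ⊥); enqueue [0]
  #9 pop 2: in=0 → 0 (was ⊥); enqueue []
  #10 pop 3: in=0 → 0 (was ⊥); enqueue []
  #11 pop 0: in=0 → 0 (no change)

Fixpoint:
  val[0] = 0
  val[1] = 0
  val[2] = 0
  val[3] = 0
  val[4] = 0
  val[5] = 0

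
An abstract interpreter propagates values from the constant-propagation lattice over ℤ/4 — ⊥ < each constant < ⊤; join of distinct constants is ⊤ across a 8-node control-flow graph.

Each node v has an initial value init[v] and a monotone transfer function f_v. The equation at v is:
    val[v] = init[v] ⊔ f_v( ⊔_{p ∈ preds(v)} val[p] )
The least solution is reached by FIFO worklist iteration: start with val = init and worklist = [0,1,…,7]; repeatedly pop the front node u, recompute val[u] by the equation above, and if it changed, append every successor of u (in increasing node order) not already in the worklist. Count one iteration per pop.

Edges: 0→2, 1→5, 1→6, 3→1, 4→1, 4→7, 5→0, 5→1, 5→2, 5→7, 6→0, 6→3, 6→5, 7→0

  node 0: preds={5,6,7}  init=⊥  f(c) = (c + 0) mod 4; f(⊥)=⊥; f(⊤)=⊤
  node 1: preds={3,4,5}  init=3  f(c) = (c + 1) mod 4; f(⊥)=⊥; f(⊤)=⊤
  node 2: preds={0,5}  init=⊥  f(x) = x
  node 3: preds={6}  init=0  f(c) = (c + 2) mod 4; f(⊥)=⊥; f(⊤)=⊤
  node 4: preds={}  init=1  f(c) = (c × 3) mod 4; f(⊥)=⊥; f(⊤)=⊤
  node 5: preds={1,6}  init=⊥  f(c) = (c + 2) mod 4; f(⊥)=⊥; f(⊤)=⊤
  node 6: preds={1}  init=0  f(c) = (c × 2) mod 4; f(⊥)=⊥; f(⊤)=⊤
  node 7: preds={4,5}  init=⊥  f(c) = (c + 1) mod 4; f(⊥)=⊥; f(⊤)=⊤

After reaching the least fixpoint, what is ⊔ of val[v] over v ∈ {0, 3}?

Worklist (13 pops):
  #1 pop 0: in=0 → 0 (was ⊥); enqueue []
  #2 pop 1: in=⊤ → ⊤ (was 3); enqueue []
  #3 pop 2: in=0 → 0 (was ⊥); enqueue []
  #4 pop 3: in=0 → ⊤ (was 0); enqueue [1]
  #5 pop 4: in=⊥ → 1 (no change)
  #6 pop 5: in=⊤ → ⊤ (was ⊥); enqueue [0,2]
  #7 pop 6: in=⊤ → ⊤ (was 0); enqueue [3,5]
  #8 pop 7: in=⊤ → ⊤ (was ⊥); enqueue []
  #9 pop 1: in=⊤ → ⊤ (no change)
  #10 pop 0: in=⊤ → ⊤ (was 0); enqueue []
  #11 pop 2: in=⊤ → ⊤ (was 0); enqueue []
  #12 pop 3: in=⊤ → ⊤ (no change)
  #13 pop 5: in=⊤ → ⊤ (no change)

Fixpoint:
  val[0] = ⊤
  val[1] = ⊤
  val[2] = ⊤
  val[3] = ⊤
  val[4] = 1
  val[5] = ⊤
  val[6] = ⊤
  val[7] = ⊤

⊤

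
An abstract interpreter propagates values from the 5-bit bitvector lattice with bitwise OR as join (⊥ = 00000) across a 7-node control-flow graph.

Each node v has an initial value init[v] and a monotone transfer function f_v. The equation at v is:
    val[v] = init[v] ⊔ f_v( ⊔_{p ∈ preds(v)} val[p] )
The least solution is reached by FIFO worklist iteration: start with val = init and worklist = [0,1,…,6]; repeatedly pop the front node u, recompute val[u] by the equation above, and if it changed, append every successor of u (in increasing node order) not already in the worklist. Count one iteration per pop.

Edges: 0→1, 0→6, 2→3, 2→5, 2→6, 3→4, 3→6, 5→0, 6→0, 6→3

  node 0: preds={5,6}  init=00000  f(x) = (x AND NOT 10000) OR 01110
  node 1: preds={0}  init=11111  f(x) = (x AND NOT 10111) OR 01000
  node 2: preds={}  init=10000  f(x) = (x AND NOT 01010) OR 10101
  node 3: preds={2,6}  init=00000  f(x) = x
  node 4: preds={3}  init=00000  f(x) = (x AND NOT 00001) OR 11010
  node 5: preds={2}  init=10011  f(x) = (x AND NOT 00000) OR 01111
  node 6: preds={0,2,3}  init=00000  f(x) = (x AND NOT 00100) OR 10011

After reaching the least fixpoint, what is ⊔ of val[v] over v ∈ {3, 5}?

Trace (11 dequeues):
  [1] u=0 | in 10011 | out 01111 | prev 00000 | push {}
  [2] u=1 | in 01111 | out 11111 | ==
  [3] u=2 | in 00000 | out 10101 | prev 10000 | push {}
  [4] u=3 | in 10101 | out 10101 | prev 00000 | push {}
  [5] u=4 | in 10101 | out 11110 | prev 00000 | push {}
  [6] u=5 | in 10101 | out 11111 | prev 10011 | push {0}
  [7] u=6 | in 11111 | out 11011 | prev 00000 | push {3}
  [8] u=0 | in 11111 | out 01111 | ==
  [9] u=3 | in 11111 | out 11111 | prev 10101 | push {4,6}
  [10] u=4 | in 11111 | out 11110 | ==
  [11] u=6 | in 11111 | out 11011 | ==

Converged values:
  [0] 01111
  [1] 11111
  [2] 10101
  [3] 11111
  [4] 11110
  [5] 11111
  [6] 11011

11111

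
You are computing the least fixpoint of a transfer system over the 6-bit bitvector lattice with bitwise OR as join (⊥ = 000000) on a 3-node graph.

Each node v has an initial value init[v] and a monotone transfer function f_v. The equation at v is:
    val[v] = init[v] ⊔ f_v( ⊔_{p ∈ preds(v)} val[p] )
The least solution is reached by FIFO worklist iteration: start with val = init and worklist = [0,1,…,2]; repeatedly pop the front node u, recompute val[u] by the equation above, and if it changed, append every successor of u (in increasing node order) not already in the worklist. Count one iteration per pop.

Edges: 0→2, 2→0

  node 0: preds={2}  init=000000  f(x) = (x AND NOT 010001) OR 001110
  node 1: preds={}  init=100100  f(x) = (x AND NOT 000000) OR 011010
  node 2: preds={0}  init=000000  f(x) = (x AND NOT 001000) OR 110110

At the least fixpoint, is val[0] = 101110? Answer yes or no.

Iteration log — 5 steps:
  step 1. node 0  ⊔preds=000000  new=001110  old=000000  +wl: 
  step 2. node 1  ⊔preds=000000  new=111110  old=100100  +wl: 
  step 3. node 2  ⊔preds=001110  new=110110  old=000000  +wl: 0
  step 4. node 0  ⊔preds=110110  new=101110  old=001110  +wl: 2
  step 5. node 2  ⊔preds=101110  new=110110  stable

Least fixpoint reached:
  node 0: 101110
  node 1: 111110
  node 2: 110110

yes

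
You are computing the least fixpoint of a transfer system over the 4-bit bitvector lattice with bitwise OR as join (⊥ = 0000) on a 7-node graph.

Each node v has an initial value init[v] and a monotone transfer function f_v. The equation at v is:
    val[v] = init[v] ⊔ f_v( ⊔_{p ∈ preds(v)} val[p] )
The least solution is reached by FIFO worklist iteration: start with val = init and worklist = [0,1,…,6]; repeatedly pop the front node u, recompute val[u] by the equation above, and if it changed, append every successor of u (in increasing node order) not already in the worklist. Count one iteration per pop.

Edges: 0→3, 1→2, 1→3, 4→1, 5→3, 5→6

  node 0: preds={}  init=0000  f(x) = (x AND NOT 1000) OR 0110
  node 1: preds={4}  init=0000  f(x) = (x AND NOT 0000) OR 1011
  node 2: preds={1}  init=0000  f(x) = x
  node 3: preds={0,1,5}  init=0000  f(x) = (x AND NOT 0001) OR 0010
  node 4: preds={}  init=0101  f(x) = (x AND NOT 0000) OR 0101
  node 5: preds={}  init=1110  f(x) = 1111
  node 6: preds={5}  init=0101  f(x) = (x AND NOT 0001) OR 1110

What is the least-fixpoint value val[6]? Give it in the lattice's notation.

1111

Worklist (8 pops):
  #1 pop 0: in=0000 → 0110 (was 0000); enqueue []
  #2 pop 1: in=0101 → 1111 (was 0000); enqueue []
  #3 pop 2: in=1111 → 1111 (was 0000); enqueue []
  #4 pop 3: in=1111 → 1110 (was 0000); enqueue []
  #5 pop 4: in=0000 → 0101 (no change)
  #6 pop 5: in=0000 → 1111 (was 1110); enqueue [3]
  #7 pop 6: in=1111 → 1111 (was 0101); enqueue []
  #8 pop 3: in=1111 → 1110 (no change)

Fixpoint:
  val[0] = 0110
  val[1] = 1111
  val[2] = 1111
  val[3] = 1110
  val[4] = 0101
  val[5] = 1111
  val[6] = 1111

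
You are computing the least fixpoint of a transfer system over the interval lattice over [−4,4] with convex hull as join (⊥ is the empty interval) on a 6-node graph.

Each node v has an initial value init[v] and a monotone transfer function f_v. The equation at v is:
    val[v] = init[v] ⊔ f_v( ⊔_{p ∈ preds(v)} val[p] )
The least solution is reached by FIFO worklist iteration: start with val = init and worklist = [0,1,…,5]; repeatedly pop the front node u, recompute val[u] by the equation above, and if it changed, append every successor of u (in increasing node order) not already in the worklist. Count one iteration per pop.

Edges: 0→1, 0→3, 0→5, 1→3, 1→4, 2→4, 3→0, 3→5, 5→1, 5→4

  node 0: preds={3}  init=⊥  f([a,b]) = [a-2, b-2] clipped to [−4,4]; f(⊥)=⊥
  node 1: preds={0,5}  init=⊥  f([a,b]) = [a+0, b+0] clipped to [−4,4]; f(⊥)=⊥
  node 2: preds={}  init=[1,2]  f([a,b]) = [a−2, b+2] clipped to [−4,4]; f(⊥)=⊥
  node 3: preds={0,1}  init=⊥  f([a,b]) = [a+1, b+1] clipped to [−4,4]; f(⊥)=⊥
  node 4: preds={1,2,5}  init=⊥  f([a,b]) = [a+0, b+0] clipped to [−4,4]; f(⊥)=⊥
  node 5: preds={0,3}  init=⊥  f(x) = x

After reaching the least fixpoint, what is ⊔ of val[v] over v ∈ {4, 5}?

Iteration log — 6 steps:
  step 1. node 0  ⊔preds=⊥  new=⊥  stable
  step 2. node 1  ⊔preds=⊥  new=⊥  stable
  step 3. node 2  ⊔preds=⊥  new=[1,2]  stable
  step 4. node 3  ⊔preds=⊥  new=⊥  stable
  step 5. node 4  ⊔preds=[1,2]  new=[1,2]  old=⊥  +wl: 
  step 6. node 5  ⊔preds=⊥  new=⊥  stable

Least fixpoint reached:
  node 0: ⊥
  node 1: ⊥
  node 2: [1,2]
  node 3: ⊥
  node 4: [1,2]
  node 5: ⊥

[1,2]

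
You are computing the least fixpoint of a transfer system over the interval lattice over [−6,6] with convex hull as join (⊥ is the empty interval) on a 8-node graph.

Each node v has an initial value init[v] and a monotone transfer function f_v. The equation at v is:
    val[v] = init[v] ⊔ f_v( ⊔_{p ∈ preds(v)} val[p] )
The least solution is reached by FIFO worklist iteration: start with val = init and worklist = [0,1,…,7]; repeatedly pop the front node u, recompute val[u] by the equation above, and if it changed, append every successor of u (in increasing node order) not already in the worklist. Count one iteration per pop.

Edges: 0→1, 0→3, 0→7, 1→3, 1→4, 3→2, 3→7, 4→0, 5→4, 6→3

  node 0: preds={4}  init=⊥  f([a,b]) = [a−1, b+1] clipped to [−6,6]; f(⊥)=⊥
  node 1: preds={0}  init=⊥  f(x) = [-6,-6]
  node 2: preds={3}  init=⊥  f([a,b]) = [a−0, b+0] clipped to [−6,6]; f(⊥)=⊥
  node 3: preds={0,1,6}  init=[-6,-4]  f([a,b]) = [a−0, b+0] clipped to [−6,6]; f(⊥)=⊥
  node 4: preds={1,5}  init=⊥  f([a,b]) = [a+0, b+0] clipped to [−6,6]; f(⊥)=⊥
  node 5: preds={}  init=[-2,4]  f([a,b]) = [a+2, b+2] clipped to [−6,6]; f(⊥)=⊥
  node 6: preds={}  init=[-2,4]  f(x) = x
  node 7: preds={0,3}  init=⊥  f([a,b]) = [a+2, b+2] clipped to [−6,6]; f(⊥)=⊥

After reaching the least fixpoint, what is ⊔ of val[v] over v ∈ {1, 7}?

[-6,6]

Trace (14 dequeues):
  [1] u=0 | in ⊥ | out ⊥ | ==
  [2] u=1 | in ⊥ | out [-6,-6] | prev ⊥ | push {}
  [3] u=2 | in [-6,-4] | out [-6,-4] | prev ⊥ | push {}
  [4] u=3 | in [-6,4] | out [-6,4] | prev [-6,-4] | push {2}
  [5] u=4 | in [-6,4] | out [-6,4] | prev ⊥ | push {0}
  [6] u=5 | in ⊥ | out [-2,4] | ==
  [7] u=6 | in ⊥ | out [-2,4] | ==
  [8] u=7 | in [-6,4] | out [-4,6] | prev ⊥ | push {}
  [9] u=2 | in [-6,4] | out [-6,4] | prev [-6,-4] | push {}
  [10] u=0 | in [-6,4] | out [-6,5] | prev ⊥ | push {1,3,7}
  [11] u=1 | in [-6,5] | out [-6,-6] | ==
  [12] u=3 | in [-6,5] | out [-6,5] | prev [-6,4] | push {2}
  [13] u=7 | in [-6,5] | out [-4,6] | ==
  [14] u=2 | in [-6,5] | out [-6,5] | prev [-6,4] | push {}

Converged values:
  [0] [-6,5]
  [1] [-6,-6]
  [2] [-6,5]
  [3] [-6,5]
  [4] [-6,4]
  [5] [-2,4]
  [6] [-2,4]
  [7] [-4,6]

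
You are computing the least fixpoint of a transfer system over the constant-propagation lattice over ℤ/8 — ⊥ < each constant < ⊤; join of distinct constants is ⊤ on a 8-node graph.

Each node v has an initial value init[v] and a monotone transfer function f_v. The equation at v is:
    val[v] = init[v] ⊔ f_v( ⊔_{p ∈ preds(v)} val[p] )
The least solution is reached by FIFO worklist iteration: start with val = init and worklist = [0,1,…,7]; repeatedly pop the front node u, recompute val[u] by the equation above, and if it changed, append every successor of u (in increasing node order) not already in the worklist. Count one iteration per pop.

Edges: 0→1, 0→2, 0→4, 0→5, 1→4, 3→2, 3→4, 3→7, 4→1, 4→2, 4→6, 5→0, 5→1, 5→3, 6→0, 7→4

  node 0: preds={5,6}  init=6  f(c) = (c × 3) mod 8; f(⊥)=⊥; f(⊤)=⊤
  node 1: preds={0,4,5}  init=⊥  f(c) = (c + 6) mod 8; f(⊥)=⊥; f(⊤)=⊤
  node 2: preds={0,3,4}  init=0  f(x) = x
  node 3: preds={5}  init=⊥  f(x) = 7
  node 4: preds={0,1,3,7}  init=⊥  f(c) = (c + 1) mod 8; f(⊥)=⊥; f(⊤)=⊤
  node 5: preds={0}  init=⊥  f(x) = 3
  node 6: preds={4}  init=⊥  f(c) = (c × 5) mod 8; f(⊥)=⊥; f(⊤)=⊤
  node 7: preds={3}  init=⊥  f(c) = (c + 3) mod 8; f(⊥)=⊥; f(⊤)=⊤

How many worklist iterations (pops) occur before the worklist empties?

16

Iteration log — 16 steps:
  step 1. node 0  ⊔preds=⊥  new=6  stable
  step 2. node 1  ⊔preds=6  new=4  old=⊥  +wl: 
  step 3. node 2  ⊔preds=6  new=⊤  old=0  +wl: 
  step 4. node 3  ⊔preds=⊥  new=7  old=⊥  +wl: 2
  step 5. node 4  ⊔preds=⊤  new=⊤  old=⊥  +wl: 1
  step 6. node 5  ⊔preds=6  new=3  old=⊥  +wl: 0,3
  step 7. node 6  ⊔preds=⊤  new=⊤  old=⊥  +wl: 
  step 8. node 7  ⊔preds=7  new=2  old=⊥  +wl: 4
  step 9. node 2  ⊔preds=⊤  new=⊤  stable
  step 10. node 1  ⊔preds=⊤  new=⊤  old=4  +wl: 
  step 11. node 0  ⊔preds=⊤  new=⊤  old=6  +wl: 1,2,5
  step 12. node 3  ⊔preds=3  new=7  stable
  step 13. node 4  ⊔preds=⊤  new=⊤  stable
  step 14. node 1  ⊔preds=⊤  new=⊤  stable
  step 15. node 2  ⊔preds=⊤  new=⊤  stable
  step 16. node 5  ⊔preds=⊤  new=3  stable

Least fixpoint reached:
  node 0: ⊤
  node 1: ⊤
  node 2: ⊤
  node 3: 7
  node 4: ⊤
  node 5: 3
  node 6: ⊤
  node 7: 2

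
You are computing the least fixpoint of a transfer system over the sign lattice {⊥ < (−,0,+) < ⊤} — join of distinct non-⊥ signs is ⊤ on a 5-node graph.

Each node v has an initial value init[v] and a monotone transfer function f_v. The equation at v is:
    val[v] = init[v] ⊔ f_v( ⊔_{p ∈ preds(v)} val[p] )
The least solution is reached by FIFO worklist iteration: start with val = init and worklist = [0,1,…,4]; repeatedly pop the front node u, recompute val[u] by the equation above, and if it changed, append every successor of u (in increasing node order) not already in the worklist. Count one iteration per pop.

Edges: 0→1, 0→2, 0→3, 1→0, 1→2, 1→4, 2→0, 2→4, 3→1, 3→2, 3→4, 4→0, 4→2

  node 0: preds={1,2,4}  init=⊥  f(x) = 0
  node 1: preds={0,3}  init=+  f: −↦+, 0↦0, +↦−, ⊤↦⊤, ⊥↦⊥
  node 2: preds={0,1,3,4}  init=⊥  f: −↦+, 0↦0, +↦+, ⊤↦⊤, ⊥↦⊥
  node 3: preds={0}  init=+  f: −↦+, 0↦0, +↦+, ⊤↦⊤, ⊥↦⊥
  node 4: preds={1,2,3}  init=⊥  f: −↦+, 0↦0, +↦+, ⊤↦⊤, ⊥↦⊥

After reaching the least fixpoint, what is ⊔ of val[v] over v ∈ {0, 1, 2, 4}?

⊤

Iteration log — 8 steps:
  step 1. node 0  ⊔preds=+  new=0  old=⊥  +wl: 
  step 2. node 1  ⊔preds=⊤  new=⊤  old=+  +wl: 0
  step 3. node 2  ⊔preds=⊤  new=⊤  old=⊥  +wl: 
  step 4. node 3  ⊔preds=0  new=⊤  old=+  +wl: 1,2
  step 5. node 4  ⊔preds=⊤  new=⊤  old=⊥  +wl: 
  step 6. node 0  ⊔preds=⊤  new=0  stable
  step 7. node 1  ⊔preds=⊤  new=⊤  stable
  step 8. node 2  ⊔preds=⊤  new=⊤  stable

Least fixpoint reached:
  node 0: 0
  node 1: ⊤
  node 2: ⊤
  node 3: ⊤
  node 4: ⊤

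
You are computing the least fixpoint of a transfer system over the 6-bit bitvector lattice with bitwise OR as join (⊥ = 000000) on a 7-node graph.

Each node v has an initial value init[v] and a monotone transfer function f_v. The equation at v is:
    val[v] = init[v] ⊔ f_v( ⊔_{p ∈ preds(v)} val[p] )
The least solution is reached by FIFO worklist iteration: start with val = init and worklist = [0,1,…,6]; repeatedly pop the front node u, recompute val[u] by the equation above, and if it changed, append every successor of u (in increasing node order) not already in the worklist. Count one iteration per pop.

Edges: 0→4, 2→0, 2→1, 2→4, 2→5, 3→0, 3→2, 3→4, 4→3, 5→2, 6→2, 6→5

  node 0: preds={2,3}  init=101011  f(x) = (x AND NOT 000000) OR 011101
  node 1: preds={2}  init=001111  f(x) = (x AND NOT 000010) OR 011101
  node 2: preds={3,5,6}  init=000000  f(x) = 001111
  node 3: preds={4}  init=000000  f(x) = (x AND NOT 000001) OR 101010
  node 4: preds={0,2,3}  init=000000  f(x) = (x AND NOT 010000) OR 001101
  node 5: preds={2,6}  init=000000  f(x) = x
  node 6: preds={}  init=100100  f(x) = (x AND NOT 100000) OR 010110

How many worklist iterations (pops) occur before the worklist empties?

Iteration log — 15 steps:
  step 1. node 0  ⊔preds=000000  new=111111  old=101011  +wl: 
  step 2. node 1  ⊔preds=000000  new=011111  old=001111  +wl: 
  step 3. node 2  ⊔preds=100100  new=001111  old=000000  +wl: 0,1
  step 4. node 3  ⊔preds=000000  new=101010  old=000000  +wl: 2
  step 5. node 4  ⊔preds=111111  new=101111  old=000000  +wl: 3
  step 6. node 5  ⊔preds=101111  new=101111  old=000000  +wl: 
  step 7. node 6  ⊔preds=000000  new=110110  old=100100  +wl: 5
  step 8. node 0  ⊔preds=101111  new=111111  stable
  step 9. node 1  ⊔preds=001111  new=011111  stable
  step 10. node 2  ⊔preds=111111  new=001111  stable
  step 11. node 3  ⊔preds=101111  new=101110  old=101010  +wl: 0,2,4
  step 12. node 5  ⊔preds=111111  new=111111  old=101111  +wl: 
  step 13. node 0  ⊔preds=101111  new=111111  stable
  step 14. node 2  ⊔preds=111111  new=001111  stable
  step 15. node 4  ⊔preds=111111  new=101111  stable

Least fixpoint reached:
  node 0: 111111
  node 1: 011111
  node 2: 001111
  node 3: 101110
  node 4: 101111
  node 5: 111111
  node 6: 110110

15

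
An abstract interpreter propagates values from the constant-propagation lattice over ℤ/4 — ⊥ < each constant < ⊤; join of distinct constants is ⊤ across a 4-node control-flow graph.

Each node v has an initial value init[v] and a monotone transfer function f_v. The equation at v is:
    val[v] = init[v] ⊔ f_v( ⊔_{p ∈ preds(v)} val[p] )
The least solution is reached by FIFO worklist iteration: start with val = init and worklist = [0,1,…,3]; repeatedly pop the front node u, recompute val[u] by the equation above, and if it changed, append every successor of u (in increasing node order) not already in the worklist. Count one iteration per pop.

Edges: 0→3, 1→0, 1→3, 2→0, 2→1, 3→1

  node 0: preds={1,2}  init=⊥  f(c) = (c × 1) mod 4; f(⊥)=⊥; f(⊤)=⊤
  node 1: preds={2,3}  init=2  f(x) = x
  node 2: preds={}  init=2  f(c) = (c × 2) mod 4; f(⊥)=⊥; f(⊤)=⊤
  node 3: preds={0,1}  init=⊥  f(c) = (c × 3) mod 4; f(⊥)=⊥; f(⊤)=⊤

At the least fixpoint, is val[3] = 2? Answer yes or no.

yes

Trace (5 dequeues):
  [1] u=0 | in 2 | out 2 | prev ⊥ | push {}
  [2] u=1 | in 2 | out 2 | ==
  [3] u=2 | in ⊥ | out 2 | ==
  [4] u=3 | in 2 | out 2 | prev ⊥ | push {1}
  [5] u=1 | in 2 | out 2 | ==

Converged values:
  [0] 2
  [1] 2
  [2] 2
  [3] 2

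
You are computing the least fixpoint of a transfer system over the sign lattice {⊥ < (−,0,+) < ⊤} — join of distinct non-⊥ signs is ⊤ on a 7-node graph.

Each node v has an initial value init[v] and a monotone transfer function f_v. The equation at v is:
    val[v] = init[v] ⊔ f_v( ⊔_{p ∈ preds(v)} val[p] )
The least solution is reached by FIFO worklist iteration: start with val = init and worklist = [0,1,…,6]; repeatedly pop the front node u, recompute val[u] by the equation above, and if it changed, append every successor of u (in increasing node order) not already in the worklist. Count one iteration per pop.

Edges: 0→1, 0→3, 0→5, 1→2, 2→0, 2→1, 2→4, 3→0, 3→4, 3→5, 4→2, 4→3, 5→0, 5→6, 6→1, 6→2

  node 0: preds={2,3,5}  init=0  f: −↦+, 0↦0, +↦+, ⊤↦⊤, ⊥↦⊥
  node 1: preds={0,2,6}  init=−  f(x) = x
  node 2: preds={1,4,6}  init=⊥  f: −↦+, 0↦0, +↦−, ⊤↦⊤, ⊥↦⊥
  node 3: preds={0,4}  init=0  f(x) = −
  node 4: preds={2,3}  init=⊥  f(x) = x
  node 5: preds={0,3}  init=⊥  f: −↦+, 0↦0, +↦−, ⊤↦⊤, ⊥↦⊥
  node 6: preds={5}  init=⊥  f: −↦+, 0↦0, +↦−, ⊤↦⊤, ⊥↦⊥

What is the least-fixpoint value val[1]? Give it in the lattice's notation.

Iteration log — 12 steps:
  step 1. node 0  ⊔preds=0  new=0  stable
  step 2. node 1  ⊔preds=0  new=⊤  old=−  +wl: 
  step 3. node 2  ⊔preds=⊤  new=⊤  old=⊥  +wl: 0,1
  step 4. node 3  ⊔preds=0  new=⊤  old=0  +wl: 
  step 5. node 4  ⊔preds=⊤  new=⊤  old=⊥  +wl: 2,3
  step 6. node 5  ⊔preds=⊤  new=⊤  old=⊥  +wl: 
  step 7. node 6  ⊔preds=⊤  new=⊤  old=⊥  +wl: 
  step 8. node 0  ⊔preds=⊤  new=⊤  old=0  +wl: 5
  step 9. node 1  ⊔preds=⊤  new=⊤  stable
  step 10. node 2  ⊔preds=⊤  new=⊤  stable
  step 11. node 3  ⊔preds=⊤  new=⊤  stable
  step 12. node 5  ⊔preds=⊤  new=⊤  stable

Least fixpoint reached:
  node 0: ⊤
  node 1: ⊤
  node 2: ⊤
  node 3: ⊤
  node 4: ⊤
  node 5: ⊤
  node 6: ⊤

⊤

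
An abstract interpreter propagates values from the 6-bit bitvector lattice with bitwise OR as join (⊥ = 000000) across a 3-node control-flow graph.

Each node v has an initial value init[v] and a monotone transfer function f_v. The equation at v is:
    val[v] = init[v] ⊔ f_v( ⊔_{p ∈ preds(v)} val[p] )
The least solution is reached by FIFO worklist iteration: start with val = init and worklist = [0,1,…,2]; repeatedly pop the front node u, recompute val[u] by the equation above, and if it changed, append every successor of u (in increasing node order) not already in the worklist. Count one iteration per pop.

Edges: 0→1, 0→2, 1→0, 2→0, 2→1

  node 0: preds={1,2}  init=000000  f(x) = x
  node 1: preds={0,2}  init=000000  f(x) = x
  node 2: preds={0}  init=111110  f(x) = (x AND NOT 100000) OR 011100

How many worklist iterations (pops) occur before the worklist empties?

4

Trace (4 dequeues):
  [1] u=0 | in 111110 | out 111110 | prev 000000 | push {}
  [2] u=1 | in 111110 | out 111110 | prev 000000 | push {0}
  [3] u=2 | in 111110 | out 111110 | ==
  [4] u=0 | in 111110 | out 111110 | ==

Converged values:
  [0] 111110
  [1] 111110
  [2] 111110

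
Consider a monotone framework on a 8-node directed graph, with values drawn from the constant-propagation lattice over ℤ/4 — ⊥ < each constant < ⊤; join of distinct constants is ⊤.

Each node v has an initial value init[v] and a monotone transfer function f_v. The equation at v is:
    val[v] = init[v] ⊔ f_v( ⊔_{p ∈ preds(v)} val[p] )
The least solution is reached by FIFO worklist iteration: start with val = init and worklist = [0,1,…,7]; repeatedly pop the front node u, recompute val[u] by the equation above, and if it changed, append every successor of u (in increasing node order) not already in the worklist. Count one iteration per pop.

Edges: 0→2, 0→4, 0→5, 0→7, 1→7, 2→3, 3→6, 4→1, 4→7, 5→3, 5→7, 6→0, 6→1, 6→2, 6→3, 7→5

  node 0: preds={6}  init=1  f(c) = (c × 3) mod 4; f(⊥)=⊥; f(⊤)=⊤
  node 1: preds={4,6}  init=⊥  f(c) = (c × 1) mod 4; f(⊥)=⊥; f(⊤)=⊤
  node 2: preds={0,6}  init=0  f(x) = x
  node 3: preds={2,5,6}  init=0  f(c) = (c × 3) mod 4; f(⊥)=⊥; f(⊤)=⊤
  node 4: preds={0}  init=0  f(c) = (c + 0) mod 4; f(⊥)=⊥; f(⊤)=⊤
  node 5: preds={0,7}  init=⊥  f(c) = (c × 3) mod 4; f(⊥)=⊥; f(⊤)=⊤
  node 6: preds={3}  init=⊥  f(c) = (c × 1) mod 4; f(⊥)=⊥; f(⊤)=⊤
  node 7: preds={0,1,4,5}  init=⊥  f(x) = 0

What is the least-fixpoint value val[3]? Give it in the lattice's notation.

Trace (16 dequeues):
  [1] u=0 | in ⊥ | out 1 | ==
  [2] u=1 | in 0 | out 0 | prev ⊥ | push {}
  [3] u=2 | in 1 | out ⊤ | prev 0 | push {}
  [4] u=3 | in ⊤ | out ⊤ | prev 0 | push {}
  [5] u=4 | in 1 | out ⊤ | prev 0 | push {1}
  [6] u=5 | in 1 | out 3 | prev ⊥ | push {3}
  [7] u=6 | in ⊤ | out ⊤ | prev ⊥ | push {0,2}
  [8] u=7 | in ⊤ | out 0 | prev ⊥ | push {5}
  [9] u=1 | in ⊤ | out ⊤ | prev 0 | push {7}
  [10] u=3 | in ⊤ | out ⊤ | ==
  [11] u=0 | in ⊤ | out ⊤ | prev 1 | push {4}
  [12] u=2 | in ⊤ | out ⊤ | ==
  [13] u=5 | in ⊤ | out ⊤ | prev 3 | push {3}
  [14] u=7 | in ⊤ | out 0 | ==
  [15] u=4 | in ⊤ | out ⊤ | ==
  [16] u=3 | in ⊤ | out ⊤ | ==

Converged values:
  [0] ⊤
  [1] ⊤
  [2] ⊤
  [3] ⊤
  [4] ⊤
  [5] ⊤
  [6] ⊤
  [7] 0

⊤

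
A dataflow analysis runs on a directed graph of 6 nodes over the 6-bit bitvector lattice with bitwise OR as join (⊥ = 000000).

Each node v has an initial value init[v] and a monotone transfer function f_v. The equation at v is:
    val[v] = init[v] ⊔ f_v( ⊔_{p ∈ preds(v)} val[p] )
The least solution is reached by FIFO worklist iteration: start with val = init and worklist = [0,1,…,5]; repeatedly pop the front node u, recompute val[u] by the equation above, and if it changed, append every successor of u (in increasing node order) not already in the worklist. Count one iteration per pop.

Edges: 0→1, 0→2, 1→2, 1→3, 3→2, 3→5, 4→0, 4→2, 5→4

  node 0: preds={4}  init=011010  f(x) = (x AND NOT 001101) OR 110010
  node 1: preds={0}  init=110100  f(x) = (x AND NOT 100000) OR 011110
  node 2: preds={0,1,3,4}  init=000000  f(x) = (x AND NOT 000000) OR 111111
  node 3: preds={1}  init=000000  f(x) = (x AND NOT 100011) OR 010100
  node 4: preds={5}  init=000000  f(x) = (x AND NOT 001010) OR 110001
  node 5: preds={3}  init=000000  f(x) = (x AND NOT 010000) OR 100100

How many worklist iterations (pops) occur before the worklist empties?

Iteration log — 11 steps:
  step 1. node 0  ⊔preds=000000  new=111010  old=011010  +wl: 
  step 2. node 1  ⊔preds=111010  new=111110  old=110100  +wl: 
  step 3. node 2  ⊔preds=111110  new=111111  old=000000  +wl: 
  step 4. node 3  ⊔preds=111110  new=011100  old=000000  +wl: 2
  step 5. node 4  ⊔preds=000000  new=110001  old=000000  +wl: 0
  step 6. node 5  ⊔preds=011100  new=101100  old=000000  +wl: 4
  step 7. node 2  ⊔preds=111111  new=111111  stable
  step 8. node 0  ⊔preds=110001  new=111010  stable
  step 9. node 4  ⊔preds=101100  new=110101  old=110001  +wl: 0,2
  step 10. node 0  ⊔preds=110101  new=111010  stable
  step 11. node 2  ⊔preds=111111  new=111111  stable

Least fixpoint reached:
  node 0: 111010
  node 1: 111110
  node 2: 111111
  node 3: 011100
  node 4: 110101
  node 5: 101100

11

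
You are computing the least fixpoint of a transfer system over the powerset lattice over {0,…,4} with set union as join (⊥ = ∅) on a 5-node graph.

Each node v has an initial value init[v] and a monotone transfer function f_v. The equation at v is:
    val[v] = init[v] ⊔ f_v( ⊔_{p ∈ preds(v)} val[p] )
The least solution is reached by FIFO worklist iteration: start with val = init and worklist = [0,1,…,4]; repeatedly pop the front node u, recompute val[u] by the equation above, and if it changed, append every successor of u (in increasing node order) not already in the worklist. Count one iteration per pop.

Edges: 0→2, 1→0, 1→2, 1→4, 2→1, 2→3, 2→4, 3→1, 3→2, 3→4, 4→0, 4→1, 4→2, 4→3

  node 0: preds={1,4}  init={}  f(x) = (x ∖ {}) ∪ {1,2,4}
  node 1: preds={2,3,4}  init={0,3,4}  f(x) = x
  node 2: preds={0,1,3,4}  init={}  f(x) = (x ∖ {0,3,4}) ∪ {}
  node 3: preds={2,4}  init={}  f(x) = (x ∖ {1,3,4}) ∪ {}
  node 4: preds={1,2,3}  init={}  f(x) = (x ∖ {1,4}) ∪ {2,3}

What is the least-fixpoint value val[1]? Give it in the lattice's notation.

{0,1,2,3,4}

Iteration log — 12 steps:
  step 1. node 0  ⊔preds={0,3,4}  new={0,1,2,3,4}  old={}  +wl: 
  step 2. node 1  ⊔preds={}  new={0,3,4}  stable
  step 3. node 2  ⊔preds={0,1,2,3,4}  new={1,2}  old={}  +wl: 1
  step 4. node 3  ⊔preds={1,2}  new={2}  old={}  +wl: 2
  step 5. node 4  ⊔preds={0,1,2,3,4}  new={0,2,3}  old={}  +wl: 0,3
  step 6. node 1  ⊔preds={0,1,2,3}  new={0,1,2,3,4}  old={0,3,4}  +wl: 4
  step 7. node 2  ⊔preds={0,1,2,3,4}  new={1,2}  stable
  step 8. node 0  ⊔preds={0,1,2,3,4}  new={0,1,2,3,4}  stable
  step 9. node 3  ⊔preds={0,1,2,3}  new={0,2}  old={2}  +wl: 1,2
  step 10. node 4  ⊔preds={0,1,2,3,4}  new={0,2,3}  stable
  step 11. node 1  ⊔preds={0,1,2,3}  new={0,1,2,3,4}  stable
  step 12. node 2  ⊔preds={0,1,2,3,4}  new={1,2}  stable

Least fixpoint reached:
  node 0: {0,1,2,3,4}
  node 1: {0,1,2,3,4}
  node 2: {1,2}
  node 3: {0,2}
  node 4: {0,2,3}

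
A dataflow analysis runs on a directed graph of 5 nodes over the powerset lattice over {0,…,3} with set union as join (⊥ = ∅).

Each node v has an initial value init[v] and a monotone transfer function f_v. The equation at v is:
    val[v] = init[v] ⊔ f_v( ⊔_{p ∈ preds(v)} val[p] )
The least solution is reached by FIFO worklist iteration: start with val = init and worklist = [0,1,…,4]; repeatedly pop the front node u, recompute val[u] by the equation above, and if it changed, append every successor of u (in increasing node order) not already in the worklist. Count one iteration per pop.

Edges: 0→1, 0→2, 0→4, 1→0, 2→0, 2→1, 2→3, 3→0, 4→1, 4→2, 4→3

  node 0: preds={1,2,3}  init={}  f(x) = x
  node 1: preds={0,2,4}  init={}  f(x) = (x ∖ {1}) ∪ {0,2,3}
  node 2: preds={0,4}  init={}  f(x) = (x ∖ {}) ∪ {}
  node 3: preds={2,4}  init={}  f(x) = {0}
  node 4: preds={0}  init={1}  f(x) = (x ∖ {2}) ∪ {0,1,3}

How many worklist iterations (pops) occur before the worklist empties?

Iteration log — 12 steps:
  step 1. node 0  ⊔preds={}  new={}  stable
  step 2. node 1  ⊔preds={1}  new={0,2,3}  old={}  +wl: 0
  step 3. node 2  ⊔preds={1}  new={1}  old={}  +wl: 1
  step 4. node 3  ⊔preds={1}  new={0}  old={}  +wl: 
  step 5. node 4  ⊔preds={}  new={0,1,3}  old={1}  +wl: 2,3
  step 6. node 0  ⊔preds={0,1,2,3}  new={0,1,2,3}  old={}  +wl: 4
  step 7. node 1  ⊔preds={0,1,2,3}  new={0,2,3}  stable
  step 8. node 2  ⊔preds={0,1,2,3}  new={0,1,2,3}  old={1}  +wl: 0,1
  step 9. node 3  ⊔preds={0,1,2,3}  new={0}  stable
  step 10. node 4  ⊔preds={0,1,2,3}  new={0,1,3}  stable
  step 11. node 0  ⊔preds={0,1,2,3}  new={0,1,2,3}  stable
  step 12. node 1  ⊔preds={0,1,2,3}  new={0,2,3}  stable

Least fixpoint reached:
  node 0: {0,1,2,3}
  node 1: {0,2,3}
  node 2: {0,1,2,3}
  node 3: {0}
  node 4: {0,1,3}

12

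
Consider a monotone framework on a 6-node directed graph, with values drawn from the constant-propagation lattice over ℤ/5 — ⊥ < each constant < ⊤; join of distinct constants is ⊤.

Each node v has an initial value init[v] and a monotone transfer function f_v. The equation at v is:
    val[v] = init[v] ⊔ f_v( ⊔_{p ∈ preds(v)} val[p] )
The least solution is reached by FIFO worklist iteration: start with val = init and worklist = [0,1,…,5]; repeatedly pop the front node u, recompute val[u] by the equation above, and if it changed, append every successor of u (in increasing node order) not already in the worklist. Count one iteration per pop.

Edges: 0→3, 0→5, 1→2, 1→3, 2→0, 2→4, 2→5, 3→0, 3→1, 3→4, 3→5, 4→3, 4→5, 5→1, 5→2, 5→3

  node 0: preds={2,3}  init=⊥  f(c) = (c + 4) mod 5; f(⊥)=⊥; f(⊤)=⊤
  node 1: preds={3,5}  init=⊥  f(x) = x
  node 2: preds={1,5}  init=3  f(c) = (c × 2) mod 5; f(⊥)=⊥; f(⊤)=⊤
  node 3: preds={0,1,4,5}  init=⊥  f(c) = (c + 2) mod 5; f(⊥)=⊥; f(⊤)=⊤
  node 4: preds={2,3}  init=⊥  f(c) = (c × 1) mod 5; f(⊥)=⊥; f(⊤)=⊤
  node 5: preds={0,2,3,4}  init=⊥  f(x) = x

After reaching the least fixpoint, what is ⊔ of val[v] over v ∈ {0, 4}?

Worklist (14 pops):
  #1 pop 0: in=3 → 2 (was ⊥); enqueue []
  #2 pop 1: in=⊥ → ⊥ (no change)
  #3 pop 2: in=⊥ → 3 (no change)
  #4 pop 3: in=2 → 4 (was ⊥); enqueue [0,1]
  #5 pop 4: in=⊤ → ⊤ (was ⊥); enqueue [3]
  #6 pop 5: in=⊤ → ⊤ (was ⊥); enqueue [2]
  #7 pop 0: in=⊤ → ⊤ (was 2); enqueue [5]
  #8 pop 1: in=⊤ → ⊤ (was ⊥); enqueue []
  #9 pop 3: in=⊤ → ⊤ (was 4); enqueue [0,1,4]
  #10 pop 2: in=⊤ → ⊤ (was 3); enqueue []
  #11 pop 5: in=⊤ → ⊤ (no change)
  #12 pop 0: in=⊤ → ⊤ (no change)
  #13 pop 1: in=⊤ → ⊤ (no change)
  #14 pop 4: in=⊤ → ⊤ (no change)

Fixpoint:
  val[0] = ⊤
  val[1] = ⊤
  val[2] = ⊤
  val[3] = ⊤
  val[4] = ⊤
  val[5] = ⊤

⊤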